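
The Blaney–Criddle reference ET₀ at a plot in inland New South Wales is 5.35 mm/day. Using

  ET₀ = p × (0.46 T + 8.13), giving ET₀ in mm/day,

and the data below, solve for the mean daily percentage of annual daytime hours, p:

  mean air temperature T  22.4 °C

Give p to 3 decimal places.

p = ET₀ / (0.46 T + 8.13) = 5.35 / (0.46 × 22.4 + 8.13) = 5.35 / 18.434 = 0.2902

0.290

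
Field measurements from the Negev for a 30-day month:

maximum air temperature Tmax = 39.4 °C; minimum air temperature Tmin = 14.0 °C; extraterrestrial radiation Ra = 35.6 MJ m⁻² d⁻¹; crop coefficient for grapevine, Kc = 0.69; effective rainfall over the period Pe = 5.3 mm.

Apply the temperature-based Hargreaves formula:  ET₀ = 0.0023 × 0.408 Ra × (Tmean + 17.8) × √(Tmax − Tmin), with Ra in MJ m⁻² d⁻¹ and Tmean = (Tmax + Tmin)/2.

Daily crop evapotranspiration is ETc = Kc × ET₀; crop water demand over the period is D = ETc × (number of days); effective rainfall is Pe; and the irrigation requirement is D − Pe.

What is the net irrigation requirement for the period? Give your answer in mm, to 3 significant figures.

Tmean = (39.4 + 14.0)/2 = 26.70 °C
0.408 Ra = 0.408 × 35.6 = 14.5248 mm/d equivalent
ET₀ = 0.0023 × 14.5248 × (26.70 + 17.8) × √25.4 = 0.0023 × 14.5248 × 44.50 × 5.0398 = 7.4922 mm/d
ETc = Kc × ET₀ = 0.69 × 7.4922 = 5.1696 mm/d
Crop demand D = ETc × 30 d = 5.1696 × 30 = 155.088 mm
D − Pe = 155.088 − 5.3 = 149.788 mm

150 mm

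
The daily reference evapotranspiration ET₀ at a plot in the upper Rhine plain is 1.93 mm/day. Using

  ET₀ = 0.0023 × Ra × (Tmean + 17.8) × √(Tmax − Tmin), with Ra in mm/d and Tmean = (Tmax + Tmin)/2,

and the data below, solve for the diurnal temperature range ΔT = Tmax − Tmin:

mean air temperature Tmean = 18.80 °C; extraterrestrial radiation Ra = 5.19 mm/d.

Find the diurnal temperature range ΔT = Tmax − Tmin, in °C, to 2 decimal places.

√ΔT = ET₀ / [0.0023 × Ra × (Tmean+17.8)] = 1.93 / (0.0023 × 5.19 × 36.60) = 4.4175
ΔT = 4.4175² = 19.514 °C

19.51 °C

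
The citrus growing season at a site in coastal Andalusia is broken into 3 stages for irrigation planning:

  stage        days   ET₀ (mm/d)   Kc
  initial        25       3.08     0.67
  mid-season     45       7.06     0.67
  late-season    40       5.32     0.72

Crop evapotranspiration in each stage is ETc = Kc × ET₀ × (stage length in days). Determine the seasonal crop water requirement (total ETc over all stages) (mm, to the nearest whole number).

initial: 0.67 × 3.08 × 25 = 51.59 mm
mid-season: 0.67 × 7.06 × 45 = 212.86 mm
late-season: 0.72 × 5.32 × 40 = 153.22 mm
Seasonal total = 417.67 mm

418 mm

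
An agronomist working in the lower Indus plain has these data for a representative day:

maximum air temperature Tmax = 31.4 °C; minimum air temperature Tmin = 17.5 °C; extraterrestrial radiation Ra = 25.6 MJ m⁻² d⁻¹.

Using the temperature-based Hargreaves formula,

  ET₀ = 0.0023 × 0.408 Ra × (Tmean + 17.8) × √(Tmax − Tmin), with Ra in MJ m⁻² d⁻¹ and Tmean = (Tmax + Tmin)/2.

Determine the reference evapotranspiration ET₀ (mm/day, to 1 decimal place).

3.8 mm/day

Tmean = (31.4 + 17.5)/2 = 24.45 °C
0.408 Ra = 0.408 × 25.6 = 10.4448 mm/d equivalent
ET₀ = 0.0023 × 10.4448 × (24.45 + 17.8) × √13.9 = 0.0023 × 10.4448 × 42.25 × 3.7283 = 3.7841 mm/d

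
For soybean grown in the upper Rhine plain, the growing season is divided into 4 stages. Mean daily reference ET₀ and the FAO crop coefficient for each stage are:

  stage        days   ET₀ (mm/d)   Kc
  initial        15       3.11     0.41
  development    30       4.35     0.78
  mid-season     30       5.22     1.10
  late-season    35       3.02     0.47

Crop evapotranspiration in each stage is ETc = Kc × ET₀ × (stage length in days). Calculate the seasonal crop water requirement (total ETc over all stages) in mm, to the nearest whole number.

initial: 0.41 × 3.11 × 15 = 19.13 mm
development: 0.78 × 4.35 × 30 = 101.79 mm
mid-season: 1.10 × 5.22 × 30 = 172.26 mm
late-season: 0.47 × 3.02 × 35 = 49.68 mm
Seasonal total = 342.86 mm

343 mm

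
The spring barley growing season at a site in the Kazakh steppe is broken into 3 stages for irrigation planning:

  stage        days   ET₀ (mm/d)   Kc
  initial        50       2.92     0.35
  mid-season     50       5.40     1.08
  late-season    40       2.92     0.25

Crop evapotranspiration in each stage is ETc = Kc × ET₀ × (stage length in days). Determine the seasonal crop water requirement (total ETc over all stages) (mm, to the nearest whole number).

initial: 0.35 × 2.92 × 50 = 51.10 mm
mid-season: 1.08 × 5.40 × 50 = 291.60 mm
late-season: 0.25 × 2.92 × 40 = 29.20 mm
Seasonal total = 371.90 mm

372 mm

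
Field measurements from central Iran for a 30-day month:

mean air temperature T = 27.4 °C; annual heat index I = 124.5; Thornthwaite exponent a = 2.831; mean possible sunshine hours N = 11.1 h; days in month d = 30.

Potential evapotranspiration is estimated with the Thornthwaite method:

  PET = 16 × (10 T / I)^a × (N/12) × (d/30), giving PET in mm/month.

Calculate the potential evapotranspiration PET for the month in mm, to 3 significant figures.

10T/I = 10 × 27.4 / 124.5 = 2.2008
(10T/I)^a = 2.2008^2.831 = 9.3292
Uncorrected PET = 16 × 9.3292 = 149.267 mm
Correction = (N/12)(d/30) = (11.1/12)(30/30) = 0.9250
PET = 149.267 × 0.9250 = 138.072 mm/month

138 mm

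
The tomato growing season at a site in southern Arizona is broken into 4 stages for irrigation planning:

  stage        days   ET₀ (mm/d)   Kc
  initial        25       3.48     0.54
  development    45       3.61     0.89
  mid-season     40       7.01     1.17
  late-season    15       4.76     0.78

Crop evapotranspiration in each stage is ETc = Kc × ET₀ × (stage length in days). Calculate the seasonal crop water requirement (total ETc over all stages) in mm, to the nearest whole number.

575 mm

initial: 0.54 × 3.48 × 25 = 46.98 mm
development: 0.89 × 3.61 × 45 = 144.58 mm
mid-season: 1.17 × 7.01 × 40 = 328.07 mm
late-season: 0.78 × 4.76 × 15 = 55.69 mm
Seasonal total = 575.32 mm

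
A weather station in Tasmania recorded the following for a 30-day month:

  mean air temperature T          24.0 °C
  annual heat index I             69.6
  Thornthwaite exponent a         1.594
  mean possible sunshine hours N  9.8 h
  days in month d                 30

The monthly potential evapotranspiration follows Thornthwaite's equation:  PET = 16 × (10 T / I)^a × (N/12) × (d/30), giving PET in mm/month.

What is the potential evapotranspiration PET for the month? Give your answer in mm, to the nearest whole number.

10T/I = 10 × 24.0 / 69.6 = 3.4483
(10T/I)^a = 3.4483^1.594 = 7.1935
Uncorrected PET = 16 × 7.1935 = 115.096 mm
Correction = (N/12)(d/30) = (9.8/12)(30/30) = 0.8167
PET = 115.096 × 0.8167 = 93.999 mm/month

94 mm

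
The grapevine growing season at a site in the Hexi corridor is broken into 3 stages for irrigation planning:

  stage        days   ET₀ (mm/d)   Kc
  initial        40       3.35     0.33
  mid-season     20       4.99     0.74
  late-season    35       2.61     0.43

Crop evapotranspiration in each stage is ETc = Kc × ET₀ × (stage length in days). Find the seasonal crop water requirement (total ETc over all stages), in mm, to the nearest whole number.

initial: 0.33 × 3.35 × 40 = 44.22 mm
mid-season: 0.74 × 4.99 × 20 = 73.85 mm
late-season: 0.43 × 2.61 × 35 = 39.28 mm
Seasonal total = 157.35 mm

157 mm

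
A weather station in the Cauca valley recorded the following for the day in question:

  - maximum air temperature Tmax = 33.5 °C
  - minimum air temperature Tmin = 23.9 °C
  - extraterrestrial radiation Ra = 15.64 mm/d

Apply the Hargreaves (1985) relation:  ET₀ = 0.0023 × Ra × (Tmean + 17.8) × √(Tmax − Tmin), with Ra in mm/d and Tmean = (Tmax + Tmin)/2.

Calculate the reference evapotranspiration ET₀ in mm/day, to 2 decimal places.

5.18 mm/day

Tmean = (33.5 + 23.9)/2 = 28.70 °C
ET₀ = 0.0023 × 15.64 × (28.70 + 17.8) × √9.6 = 0.0023 × 15.64 × 46.50 × 3.0984 = 5.1827 mm/d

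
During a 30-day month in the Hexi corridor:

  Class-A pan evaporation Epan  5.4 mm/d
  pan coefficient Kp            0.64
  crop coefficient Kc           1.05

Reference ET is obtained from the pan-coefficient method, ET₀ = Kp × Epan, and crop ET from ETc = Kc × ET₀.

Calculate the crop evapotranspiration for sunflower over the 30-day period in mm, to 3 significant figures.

ET₀ = 0.64 × 5.4 = 3.4560 mm/d
ETc = Kc × ET₀ = 1.05 × 3.4560 = 3.6288 mm/d
Over 30 days: 3.6288 × 30 = 108.864 mm

109 mm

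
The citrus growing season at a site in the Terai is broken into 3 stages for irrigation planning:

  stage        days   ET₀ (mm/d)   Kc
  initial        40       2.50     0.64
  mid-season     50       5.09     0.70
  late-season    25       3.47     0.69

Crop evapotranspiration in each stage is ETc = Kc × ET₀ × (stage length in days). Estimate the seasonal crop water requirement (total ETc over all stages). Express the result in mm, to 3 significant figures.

302 mm

initial: 0.64 × 2.50 × 40 = 64.00 mm
mid-season: 0.70 × 5.09 × 50 = 178.15 mm
late-season: 0.69 × 3.47 × 25 = 59.86 mm
Seasonal total = 302.01 mm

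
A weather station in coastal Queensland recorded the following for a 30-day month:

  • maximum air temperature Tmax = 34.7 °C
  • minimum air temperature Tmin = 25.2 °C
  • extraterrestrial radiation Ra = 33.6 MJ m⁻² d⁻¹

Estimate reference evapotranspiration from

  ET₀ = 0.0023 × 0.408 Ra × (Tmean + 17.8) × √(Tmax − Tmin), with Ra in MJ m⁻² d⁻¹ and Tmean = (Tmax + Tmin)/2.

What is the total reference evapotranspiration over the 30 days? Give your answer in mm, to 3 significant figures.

139 mm

Tmean = (34.7 + 25.2)/2 = 29.95 °C
0.408 Ra = 0.408 × 33.6 = 13.7088 mm/d equivalent
ET₀ = 0.0023 × 13.7088 × (29.95 + 17.8) × √9.5 = 0.0023 × 13.7088 × 47.75 × 3.0822 = 4.6405 mm/d
Over 30 days: 4.6405 × 30 = 139.215 mm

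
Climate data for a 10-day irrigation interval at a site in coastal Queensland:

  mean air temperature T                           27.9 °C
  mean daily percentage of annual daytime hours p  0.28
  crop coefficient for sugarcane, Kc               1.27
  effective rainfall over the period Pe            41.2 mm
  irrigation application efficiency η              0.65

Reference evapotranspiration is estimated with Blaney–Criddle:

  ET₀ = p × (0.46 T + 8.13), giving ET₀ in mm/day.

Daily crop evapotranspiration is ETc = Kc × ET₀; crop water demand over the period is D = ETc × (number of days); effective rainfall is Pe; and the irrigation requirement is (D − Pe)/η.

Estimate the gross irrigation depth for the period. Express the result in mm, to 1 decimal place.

ET₀ = 0.28 × (0.46 × 27.9 + 8.13) = 0.28 × 20.964 = 5.8699 mm/d
ETc = Kc × ET₀ = 1.27 × 5.8699 = 7.4548 mm/d
Crop demand D = ETc × 10 d = 7.4548 × 10 = 74.548 mm
D − Pe = 74.548 − 41.2 = 33.348 mm
Gross irrigation = 33.348 / 0.65 = 51.305 mm

51.3 mm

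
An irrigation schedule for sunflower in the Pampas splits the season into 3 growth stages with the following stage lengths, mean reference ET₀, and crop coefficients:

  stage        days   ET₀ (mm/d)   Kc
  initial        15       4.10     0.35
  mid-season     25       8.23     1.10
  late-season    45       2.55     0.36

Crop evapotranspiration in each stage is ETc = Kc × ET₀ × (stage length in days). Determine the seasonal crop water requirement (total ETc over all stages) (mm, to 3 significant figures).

initial: 0.35 × 4.10 × 15 = 21.53 mm
mid-season: 1.10 × 8.23 × 25 = 226.33 mm
late-season: 0.36 × 2.55 × 45 = 41.31 mm
Seasonal total = 289.17 mm

289 mm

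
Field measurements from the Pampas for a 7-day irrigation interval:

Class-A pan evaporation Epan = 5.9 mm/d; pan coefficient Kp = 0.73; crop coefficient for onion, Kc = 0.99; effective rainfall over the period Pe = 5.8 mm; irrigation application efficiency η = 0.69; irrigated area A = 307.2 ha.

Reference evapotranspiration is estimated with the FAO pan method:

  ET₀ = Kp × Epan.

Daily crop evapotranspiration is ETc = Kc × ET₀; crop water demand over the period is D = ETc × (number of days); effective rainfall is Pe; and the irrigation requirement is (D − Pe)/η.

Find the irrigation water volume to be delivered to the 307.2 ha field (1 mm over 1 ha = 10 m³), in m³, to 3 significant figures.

107000 m³

ET₀ = 0.73 × 5.9 = 4.3070 mm/d
ETc = Kc × ET₀ = 0.99 × 4.3070 = 4.2639 mm/d
Crop demand D = ETc × 7 d = 4.2639 × 7 = 29.847 mm
D − Pe = 29.847 − 5.8 = 24.047 mm
Gross irrigation = 24.047 / 0.69 = 34.851 mm
Volume = 34.851 mm × 307.2 ha × 10 = 107062.3 m³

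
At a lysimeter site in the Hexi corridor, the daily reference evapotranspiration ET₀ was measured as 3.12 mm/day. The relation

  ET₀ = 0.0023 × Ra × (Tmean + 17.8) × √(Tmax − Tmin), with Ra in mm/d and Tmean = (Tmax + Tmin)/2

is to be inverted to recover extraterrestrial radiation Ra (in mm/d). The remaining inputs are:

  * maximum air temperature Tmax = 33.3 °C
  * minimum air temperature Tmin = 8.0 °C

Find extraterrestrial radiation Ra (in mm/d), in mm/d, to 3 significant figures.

7.01 mm/d

Tmean = 20.65 °C; √ΔT = 5.0299
Ra = ET₀ / [0.0023 × (Tmean+17.8) × √ΔT] = 3.12 / (0.0023 × 38.45 × 5.0299) = 7.014 mm/d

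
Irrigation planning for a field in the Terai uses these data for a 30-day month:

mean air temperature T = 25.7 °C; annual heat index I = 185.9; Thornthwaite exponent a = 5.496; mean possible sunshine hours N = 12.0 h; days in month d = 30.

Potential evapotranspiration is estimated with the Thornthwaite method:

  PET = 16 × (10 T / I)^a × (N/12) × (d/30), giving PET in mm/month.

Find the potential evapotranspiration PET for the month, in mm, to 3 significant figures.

10T/I = 10 × 25.7 / 185.9 = 1.3825
(10T/I)^a = 1.3825^5.496 = 5.9306
Uncorrected PET = 16 × 5.9306 = 94.890 mm
Correction = (N/12)(d/30) = (12.0/12)(30/30) = 1.0000
PET = 94.890 × 1.0000 = 94.890 mm/month

94.9 mm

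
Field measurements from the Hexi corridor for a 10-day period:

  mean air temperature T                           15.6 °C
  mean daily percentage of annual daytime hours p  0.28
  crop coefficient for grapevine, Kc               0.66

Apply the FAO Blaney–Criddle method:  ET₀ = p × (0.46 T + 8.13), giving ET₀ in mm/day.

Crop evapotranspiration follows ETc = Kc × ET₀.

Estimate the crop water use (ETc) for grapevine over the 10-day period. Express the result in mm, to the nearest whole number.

ET₀ = 0.28 × (0.46 × 15.6 + 8.13) = 0.28 × 15.306 = 4.2857 mm/d
ETc = Kc × ET₀ = 0.66 × 4.2857 = 2.8286 mm/d
Over 10 days: 2.8286 × 10 = 28.286 mm

28 mm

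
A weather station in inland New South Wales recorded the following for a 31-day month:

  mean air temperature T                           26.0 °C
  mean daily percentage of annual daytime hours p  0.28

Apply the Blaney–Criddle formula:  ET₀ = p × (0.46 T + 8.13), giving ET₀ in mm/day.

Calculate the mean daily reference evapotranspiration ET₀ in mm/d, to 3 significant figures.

5.63 mm/d

ET₀ = 0.28 × (0.46 × 26.0 + 8.13) = 0.28 × 20.090 = 5.6252 mm/d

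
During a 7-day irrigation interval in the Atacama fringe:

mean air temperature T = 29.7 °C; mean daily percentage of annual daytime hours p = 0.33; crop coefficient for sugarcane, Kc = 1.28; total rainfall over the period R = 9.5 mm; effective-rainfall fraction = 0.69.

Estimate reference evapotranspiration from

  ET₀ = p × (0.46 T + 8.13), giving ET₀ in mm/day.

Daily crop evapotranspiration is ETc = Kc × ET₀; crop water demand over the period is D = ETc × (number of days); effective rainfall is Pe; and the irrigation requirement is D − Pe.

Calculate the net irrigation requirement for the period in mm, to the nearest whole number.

ET₀ = 0.33 × (0.46 × 29.7 + 8.13) = 0.33 × 21.792 = 7.1914 mm/d
ETc = Kc × ET₀ = 1.28 × 7.1914 = 9.2050 mm/d
Crop demand D = ETc × 7 d = 9.2050 × 7 = 64.435 mm
Pe = 0.69 × 9.5 = 6.555 mm
D − Pe = 64.435 − 6.555 = 57.880 mm

58 mm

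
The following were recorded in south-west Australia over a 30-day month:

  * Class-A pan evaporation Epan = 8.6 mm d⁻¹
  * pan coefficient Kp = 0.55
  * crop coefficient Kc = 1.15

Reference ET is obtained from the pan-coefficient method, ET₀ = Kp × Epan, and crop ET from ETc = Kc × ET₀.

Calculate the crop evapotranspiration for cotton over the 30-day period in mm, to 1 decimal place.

163.2 mm

ET₀ = 0.55 × 8.6 = 4.7300 mm/d
ETc = Kc × ET₀ = 1.15 × 4.7300 = 5.4395 mm/d
Over 30 days: 5.4395 × 30 = 163.185 mm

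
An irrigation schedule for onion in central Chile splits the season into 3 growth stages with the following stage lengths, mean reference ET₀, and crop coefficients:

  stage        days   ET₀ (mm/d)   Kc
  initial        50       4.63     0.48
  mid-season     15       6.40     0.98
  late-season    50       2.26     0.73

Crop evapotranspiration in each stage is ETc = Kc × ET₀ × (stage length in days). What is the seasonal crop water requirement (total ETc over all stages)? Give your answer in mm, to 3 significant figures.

288 mm

initial: 0.48 × 4.63 × 50 = 111.12 mm
mid-season: 0.98 × 6.40 × 15 = 94.08 mm
late-season: 0.73 × 2.26 × 50 = 82.49 mm
Seasonal total = 287.69 mm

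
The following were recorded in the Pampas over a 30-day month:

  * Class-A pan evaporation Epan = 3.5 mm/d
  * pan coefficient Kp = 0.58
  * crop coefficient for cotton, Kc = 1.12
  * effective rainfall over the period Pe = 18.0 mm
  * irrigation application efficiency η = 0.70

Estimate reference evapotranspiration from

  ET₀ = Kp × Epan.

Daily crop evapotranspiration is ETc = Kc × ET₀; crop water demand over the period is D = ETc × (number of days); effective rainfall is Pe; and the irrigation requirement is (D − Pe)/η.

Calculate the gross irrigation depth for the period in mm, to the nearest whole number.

ET₀ = 0.58 × 3.5 = 2.0300 mm/d
ETc = Kc × ET₀ = 1.12 × 2.0300 = 2.2736 mm/d
Crop demand D = ETc × 30 d = 2.2736 × 30 = 68.208 mm
D − Pe = 68.208 − 18.0 = 50.208 mm
Gross irrigation = 50.208 / 0.70 = 71.726 mm

72 mm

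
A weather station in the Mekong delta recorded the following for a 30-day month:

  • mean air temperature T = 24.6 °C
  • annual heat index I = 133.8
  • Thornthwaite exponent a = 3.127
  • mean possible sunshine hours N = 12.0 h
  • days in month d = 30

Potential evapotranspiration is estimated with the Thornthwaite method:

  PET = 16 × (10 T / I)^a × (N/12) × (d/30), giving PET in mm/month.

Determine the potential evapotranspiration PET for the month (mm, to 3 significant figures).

10T/I = 10 × 24.6 / 133.8 = 1.8386
(10T/I)^a = 1.8386^3.127 = 6.7151
Uncorrected PET = 16 × 6.7151 = 107.442 mm
Correction = (N/12)(d/30) = (12.0/12)(30/30) = 1.0000
PET = 107.442 × 1.0000 = 107.442 mm/month

107 mm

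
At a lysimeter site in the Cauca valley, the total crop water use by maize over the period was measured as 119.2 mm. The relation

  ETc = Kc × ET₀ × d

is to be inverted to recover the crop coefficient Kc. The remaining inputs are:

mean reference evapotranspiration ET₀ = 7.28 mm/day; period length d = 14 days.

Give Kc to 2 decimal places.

ETc = Kc × ET₀ × d  ⇒  Kc = ETc / (ET₀ × d)
Kc = 119.2 / (7.28 × 14) = 119.2 / 101.92 = 1.1695

1.17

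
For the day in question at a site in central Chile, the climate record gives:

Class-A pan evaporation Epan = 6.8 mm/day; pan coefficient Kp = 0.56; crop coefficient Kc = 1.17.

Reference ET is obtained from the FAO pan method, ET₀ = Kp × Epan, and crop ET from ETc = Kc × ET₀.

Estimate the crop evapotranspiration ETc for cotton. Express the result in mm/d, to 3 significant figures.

4.46 mm/d

ET₀ = 0.56 × 6.8 = 3.8080 mm/d
ETc = Kc × ET₀ = 1.17 × 3.8080 = 4.4554 mm/d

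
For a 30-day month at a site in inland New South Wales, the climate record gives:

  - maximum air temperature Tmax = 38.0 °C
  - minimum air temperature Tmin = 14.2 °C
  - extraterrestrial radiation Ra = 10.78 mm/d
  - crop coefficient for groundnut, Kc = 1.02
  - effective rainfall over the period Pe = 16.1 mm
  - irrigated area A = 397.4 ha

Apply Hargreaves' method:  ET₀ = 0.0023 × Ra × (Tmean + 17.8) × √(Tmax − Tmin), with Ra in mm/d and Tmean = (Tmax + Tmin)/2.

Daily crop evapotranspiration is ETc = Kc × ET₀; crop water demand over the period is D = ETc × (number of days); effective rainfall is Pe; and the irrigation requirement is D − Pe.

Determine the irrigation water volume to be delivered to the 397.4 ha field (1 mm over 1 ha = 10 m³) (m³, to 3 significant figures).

582000 m³

Tmean = (38.0 + 14.2)/2 = 26.10 °C
ET₀ = 0.0023 × 10.78 × (26.10 + 17.8) × √23.8 = 0.0023 × 10.78 × 43.90 × 4.8785 = 5.3100 mm/d
ETc = Kc × ET₀ = 1.02 × 5.3100 = 5.4162 mm/d
Crop demand D = ETc × 30 d = 5.4162 × 30 = 162.486 mm
D − Pe = 162.486 − 16.1 = 146.386 mm
Volume = 146.386 mm × 397.4 ha × 10 = 581738.0 m³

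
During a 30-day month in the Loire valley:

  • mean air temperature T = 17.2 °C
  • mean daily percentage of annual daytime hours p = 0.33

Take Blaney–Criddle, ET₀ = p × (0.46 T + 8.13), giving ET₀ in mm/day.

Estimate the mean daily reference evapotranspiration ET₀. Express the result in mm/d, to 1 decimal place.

ET₀ = 0.33 × (0.46 × 17.2 + 8.13) = 0.33 × 16.042 = 5.2939 mm/d

5.3 mm/d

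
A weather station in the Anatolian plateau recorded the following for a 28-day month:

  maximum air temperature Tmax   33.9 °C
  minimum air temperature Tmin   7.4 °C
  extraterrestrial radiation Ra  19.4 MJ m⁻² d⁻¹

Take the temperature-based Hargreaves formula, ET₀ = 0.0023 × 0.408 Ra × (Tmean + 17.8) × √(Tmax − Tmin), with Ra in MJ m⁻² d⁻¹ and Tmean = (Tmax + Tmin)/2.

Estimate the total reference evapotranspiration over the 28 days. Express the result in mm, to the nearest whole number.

101 mm

Tmean = (33.9 + 7.4)/2 = 20.65 °C
0.408 Ra = 0.408 × 19.4 = 7.9152 mm/d equivalent
ET₀ = 0.0023 × 7.9152 × (20.65 + 17.8) × √26.5 = 0.0023 × 7.9152 × 38.45 × 5.1478 = 3.6034 mm/d
Over 28 days: 3.6034 × 28 = 100.895 mm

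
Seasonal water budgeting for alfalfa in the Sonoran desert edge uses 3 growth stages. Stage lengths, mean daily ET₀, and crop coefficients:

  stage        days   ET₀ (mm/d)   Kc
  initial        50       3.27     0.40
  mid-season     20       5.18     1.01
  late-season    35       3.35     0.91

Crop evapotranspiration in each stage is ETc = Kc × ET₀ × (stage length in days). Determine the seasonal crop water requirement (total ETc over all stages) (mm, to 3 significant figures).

initial: 0.40 × 3.27 × 50 = 65.40 mm
mid-season: 1.01 × 5.18 × 20 = 104.64 mm
late-season: 0.91 × 3.35 × 35 = 106.70 mm
Seasonal total = 276.74 mm

277 mm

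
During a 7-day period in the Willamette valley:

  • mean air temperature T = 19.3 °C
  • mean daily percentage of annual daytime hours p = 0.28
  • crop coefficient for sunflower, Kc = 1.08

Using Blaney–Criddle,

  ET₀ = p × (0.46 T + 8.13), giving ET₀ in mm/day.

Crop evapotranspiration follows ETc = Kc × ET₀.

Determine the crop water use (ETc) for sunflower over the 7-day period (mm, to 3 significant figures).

ET₀ = 0.28 × (0.46 × 19.3 + 8.13) = 0.28 × 17.008 = 4.7622 mm/d
ETc = Kc × ET₀ = 1.08 × 4.7622 = 5.1432 mm/d
Over 7 days: 5.1432 × 7 = 36.002 mm

36.0 mm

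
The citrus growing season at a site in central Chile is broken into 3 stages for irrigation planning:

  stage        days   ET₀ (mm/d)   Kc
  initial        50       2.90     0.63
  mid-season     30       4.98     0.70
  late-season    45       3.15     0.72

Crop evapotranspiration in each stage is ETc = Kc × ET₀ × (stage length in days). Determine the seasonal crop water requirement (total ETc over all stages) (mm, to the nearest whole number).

298 mm

initial: 0.63 × 2.90 × 50 = 91.35 mm
mid-season: 0.70 × 4.98 × 30 = 104.58 mm
late-season: 0.72 × 3.15 × 45 = 102.06 mm
Seasonal total = 297.99 mm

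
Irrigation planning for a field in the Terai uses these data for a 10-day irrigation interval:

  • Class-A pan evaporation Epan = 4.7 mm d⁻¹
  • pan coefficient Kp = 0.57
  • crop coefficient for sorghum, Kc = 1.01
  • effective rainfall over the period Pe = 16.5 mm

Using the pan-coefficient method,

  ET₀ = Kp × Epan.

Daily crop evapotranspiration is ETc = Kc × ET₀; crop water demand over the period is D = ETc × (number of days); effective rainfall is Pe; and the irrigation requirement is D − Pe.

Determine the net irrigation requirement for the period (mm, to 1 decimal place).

10.6 mm

ET₀ = 0.57 × 4.7 = 2.6790 mm/d
ETc = Kc × ET₀ = 1.01 × 2.6790 = 2.7058 mm/d
Crop demand D = ETc × 10 d = 2.7058 × 10 = 27.058 mm
D − Pe = 27.058 − 16.5 = 10.558 mm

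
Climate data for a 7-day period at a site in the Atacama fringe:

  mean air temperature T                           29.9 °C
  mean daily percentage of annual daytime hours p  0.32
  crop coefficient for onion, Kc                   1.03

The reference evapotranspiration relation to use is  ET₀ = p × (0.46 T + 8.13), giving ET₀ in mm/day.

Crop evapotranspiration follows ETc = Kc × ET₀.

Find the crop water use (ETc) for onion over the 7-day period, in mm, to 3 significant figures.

50.5 mm

ET₀ = 0.32 × (0.46 × 29.9 + 8.13) = 0.32 × 21.884 = 7.0029 mm/d
ETc = Kc × ET₀ = 1.03 × 7.0029 = 7.2130 mm/d
Over 7 days: 7.2130 × 7 = 50.491 mm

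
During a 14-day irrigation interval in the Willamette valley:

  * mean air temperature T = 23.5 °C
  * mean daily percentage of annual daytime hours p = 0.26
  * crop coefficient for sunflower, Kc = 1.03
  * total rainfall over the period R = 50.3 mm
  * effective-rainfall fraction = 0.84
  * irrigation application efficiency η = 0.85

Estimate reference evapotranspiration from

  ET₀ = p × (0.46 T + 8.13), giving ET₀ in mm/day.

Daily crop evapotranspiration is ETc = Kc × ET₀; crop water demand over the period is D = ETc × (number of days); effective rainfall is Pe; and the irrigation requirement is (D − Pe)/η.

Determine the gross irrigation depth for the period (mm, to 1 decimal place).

ET₀ = 0.26 × (0.46 × 23.5 + 8.13) = 0.26 × 18.940 = 4.9244 mm/d
ETc = Kc × ET₀ = 1.03 × 4.9244 = 5.0721 mm/d
Crop demand D = ETc × 14 d = 5.0721 × 14 = 71.009 mm
Pe = 0.84 × 50.3 = 42.252 mm
D − Pe = 71.009 − 42.252 = 28.757 mm
Gross irrigation = 28.757 / 0.85 = 33.832 mm

33.8 mm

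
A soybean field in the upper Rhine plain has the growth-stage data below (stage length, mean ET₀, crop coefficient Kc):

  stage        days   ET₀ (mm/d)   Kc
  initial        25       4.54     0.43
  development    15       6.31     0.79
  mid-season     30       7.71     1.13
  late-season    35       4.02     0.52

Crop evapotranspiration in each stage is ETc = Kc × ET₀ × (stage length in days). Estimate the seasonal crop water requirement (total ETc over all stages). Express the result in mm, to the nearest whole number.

458 mm

initial: 0.43 × 4.54 × 25 = 48.81 mm
development: 0.79 × 6.31 × 15 = 74.77 mm
mid-season: 1.13 × 7.71 × 30 = 261.37 mm
late-season: 0.52 × 4.02 × 35 = 73.16 mm
Seasonal total = 458.11 mm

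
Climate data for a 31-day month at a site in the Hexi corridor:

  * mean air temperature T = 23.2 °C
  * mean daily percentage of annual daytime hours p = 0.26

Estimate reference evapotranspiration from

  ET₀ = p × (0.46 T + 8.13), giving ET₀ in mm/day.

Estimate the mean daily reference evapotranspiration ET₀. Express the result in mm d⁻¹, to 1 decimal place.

4.9 mm d⁻¹

ET₀ = 0.26 × (0.46 × 23.2 + 8.13) = 0.26 × 18.802 = 4.8885 mm/d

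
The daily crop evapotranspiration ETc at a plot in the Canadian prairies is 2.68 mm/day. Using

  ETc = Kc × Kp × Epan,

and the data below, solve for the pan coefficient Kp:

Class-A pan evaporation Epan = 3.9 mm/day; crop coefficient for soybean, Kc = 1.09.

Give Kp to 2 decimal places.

0.63

ETc = Kc × Kp × Epan  ⇒  Kp = ETc / (Kc × Epan)
Kp = 2.68 / (1.09 × 3.9) = 2.68 / 4.251 = 0.6304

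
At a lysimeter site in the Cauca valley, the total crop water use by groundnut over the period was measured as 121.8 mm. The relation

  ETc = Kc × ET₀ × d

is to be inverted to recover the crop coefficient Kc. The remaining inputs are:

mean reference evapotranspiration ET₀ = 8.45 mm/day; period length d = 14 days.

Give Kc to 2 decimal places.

ETc = Kc × ET₀ × d  ⇒  Kc = ETc / (ET₀ × d)
Kc = 121.8 / (8.45 × 14) = 121.8 / 118.30 = 1.0296

1.03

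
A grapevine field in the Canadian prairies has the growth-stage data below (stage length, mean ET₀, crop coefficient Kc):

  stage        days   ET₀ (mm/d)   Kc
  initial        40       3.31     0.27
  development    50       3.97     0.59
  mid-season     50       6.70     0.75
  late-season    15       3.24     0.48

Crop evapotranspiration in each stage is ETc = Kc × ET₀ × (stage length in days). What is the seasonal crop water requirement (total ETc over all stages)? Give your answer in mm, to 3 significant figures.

initial: 0.27 × 3.31 × 40 = 35.75 mm
development: 0.59 × 3.97 × 50 = 117.12 mm
mid-season: 0.75 × 6.70 × 50 = 251.25 mm
late-season: 0.48 × 3.24 × 15 = 23.33 mm
Seasonal total = 427.45 mm

427 mm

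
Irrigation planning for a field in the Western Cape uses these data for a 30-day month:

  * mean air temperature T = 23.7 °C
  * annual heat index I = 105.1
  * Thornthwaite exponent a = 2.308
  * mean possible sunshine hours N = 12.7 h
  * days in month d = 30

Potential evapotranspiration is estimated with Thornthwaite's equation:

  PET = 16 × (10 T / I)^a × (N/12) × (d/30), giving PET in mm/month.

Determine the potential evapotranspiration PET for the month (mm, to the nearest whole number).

111 mm

10T/I = 10 × 23.7 / 105.1 = 2.2550
(10T/I)^a = 2.2550^2.308 = 6.5322
Uncorrected PET = 16 × 6.5322 = 104.515 mm
Correction = (N/12)(d/30) = (12.7/12)(30/30) = 1.0583
PET = 104.515 × 1.0583 = 110.608 mm/month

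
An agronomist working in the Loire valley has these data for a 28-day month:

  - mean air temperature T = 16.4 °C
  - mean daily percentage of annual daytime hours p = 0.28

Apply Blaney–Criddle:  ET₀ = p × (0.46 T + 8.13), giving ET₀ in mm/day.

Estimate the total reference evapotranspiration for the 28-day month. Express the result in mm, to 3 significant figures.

ET₀ = 0.28 × (0.46 × 16.4 + 8.13) = 0.28 × 15.674 = 4.3887 mm/d
Monthly total = 4.3887 × 28 = 122.884 mm

123 mm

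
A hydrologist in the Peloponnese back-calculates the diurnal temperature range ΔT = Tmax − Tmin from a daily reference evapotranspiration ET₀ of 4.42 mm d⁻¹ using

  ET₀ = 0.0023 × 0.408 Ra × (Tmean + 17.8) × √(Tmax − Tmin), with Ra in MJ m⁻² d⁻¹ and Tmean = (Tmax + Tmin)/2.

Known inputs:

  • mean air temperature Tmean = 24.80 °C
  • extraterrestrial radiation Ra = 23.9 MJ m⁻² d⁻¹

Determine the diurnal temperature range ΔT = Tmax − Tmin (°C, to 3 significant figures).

√ΔT = ET₀ / [0.0023 × 0.408 × Ra × (Tmean+17.8)] = 4.42 / (0.0023 × 9.7512 × 42.60) = 4.6262
ΔT = 4.6262² = 21.402 °C

21.4 °C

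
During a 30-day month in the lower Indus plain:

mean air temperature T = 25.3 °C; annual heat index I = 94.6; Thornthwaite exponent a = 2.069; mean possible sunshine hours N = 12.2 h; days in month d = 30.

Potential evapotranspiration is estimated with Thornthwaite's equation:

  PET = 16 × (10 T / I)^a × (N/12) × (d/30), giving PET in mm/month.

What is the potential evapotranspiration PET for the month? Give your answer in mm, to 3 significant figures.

10T/I = 10 × 25.3 / 94.6 = 2.6744
(10T/I)^a = 2.6744^2.069 = 7.6548
Uncorrected PET = 16 × 7.6548 = 122.477 mm
Correction = (N/12)(d/30) = (12.2/12)(30/30) = 1.0167
PET = 122.477 × 1.0167 = 124.522 mm/month

125 mm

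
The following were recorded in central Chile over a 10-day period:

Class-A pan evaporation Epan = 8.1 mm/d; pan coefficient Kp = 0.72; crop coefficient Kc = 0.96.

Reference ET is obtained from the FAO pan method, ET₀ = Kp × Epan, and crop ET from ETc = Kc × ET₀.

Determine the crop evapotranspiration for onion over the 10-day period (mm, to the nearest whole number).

ET₀ = 0.72 × 8.1 = 5.8320 mm/d
ETc = Kc × ET₀ = 0.96 × 5.8320 = 5.5987 mm/d
Over 10 days: 5.5987 × 10 = 55.987 mm

56 mm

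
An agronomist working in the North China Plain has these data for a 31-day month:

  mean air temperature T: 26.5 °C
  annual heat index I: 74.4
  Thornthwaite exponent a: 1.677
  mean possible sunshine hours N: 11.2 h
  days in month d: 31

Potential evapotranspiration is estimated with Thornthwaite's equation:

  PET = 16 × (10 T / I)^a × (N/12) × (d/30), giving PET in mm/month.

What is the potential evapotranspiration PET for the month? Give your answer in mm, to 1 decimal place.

129.9 mm

10T/I = 10 × 26.5 / 74.4 = 3.5618
(10T/I)^a = 3.5618^1.677 = 8.4169
Uncorrected PET = 16 × 8.4169 = 134.670 mm
Correction = (N/12)(d/30) = (11.2/12)(31/30) = 0.9644
PET = 134.670 × 0.9644 = 129.876 mm/month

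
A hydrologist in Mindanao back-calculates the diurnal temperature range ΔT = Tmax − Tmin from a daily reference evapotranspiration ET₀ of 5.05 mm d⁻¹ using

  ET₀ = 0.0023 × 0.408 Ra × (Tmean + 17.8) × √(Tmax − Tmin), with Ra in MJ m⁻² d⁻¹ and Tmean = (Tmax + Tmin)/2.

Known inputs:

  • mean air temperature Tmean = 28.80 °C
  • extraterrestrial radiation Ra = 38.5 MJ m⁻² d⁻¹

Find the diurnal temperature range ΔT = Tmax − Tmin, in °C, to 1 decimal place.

9.0 °C

√ΔT = ET₀ / [0.0023 × 0.408 × Ra × (Tmean+17.8)] = 5.05 / (0.0023 × 15.7080 × 46.60) = 2.9996
ΔT = 2.9996² = 8.998 °C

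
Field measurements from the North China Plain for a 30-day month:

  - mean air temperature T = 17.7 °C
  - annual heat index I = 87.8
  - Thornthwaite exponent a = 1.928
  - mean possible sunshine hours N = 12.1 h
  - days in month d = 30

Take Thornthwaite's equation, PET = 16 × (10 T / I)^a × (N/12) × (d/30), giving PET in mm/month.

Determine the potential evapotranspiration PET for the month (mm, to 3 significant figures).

10T/I = 10 × 17.7 / 87.8 = 2.0159
(10T/I)^a = 2.0159^1.928 = 3.8638
Uncorrected PET = 16 × 3.8638 = 61.821 mm
Correction = (N/12)(d/30) = (12.1/12)(30/30) = 1.0083
PET = 61.821 × 1.0083 = 62.334 mm/month

62.3 mm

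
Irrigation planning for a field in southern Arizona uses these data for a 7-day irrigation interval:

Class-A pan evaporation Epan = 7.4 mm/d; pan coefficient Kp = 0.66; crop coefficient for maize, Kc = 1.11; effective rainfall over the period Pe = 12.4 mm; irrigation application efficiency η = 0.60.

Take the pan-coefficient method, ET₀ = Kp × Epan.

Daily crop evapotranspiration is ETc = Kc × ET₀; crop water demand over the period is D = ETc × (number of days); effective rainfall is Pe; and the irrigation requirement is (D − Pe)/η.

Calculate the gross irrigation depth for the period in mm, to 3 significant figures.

ET₀ = 0.66 × 7.4 = 4.8840 mm/d
ETc = Kc × ET₀ = 1.11 × 4.8840 = 5.4212 mm/d
Crop demand D = ETc × 7 d = 5.4212 × 7 = 37.948 mm
D − Pe = 37.948 − 12.4 = 25.548 mm
Gross irrigation = 25.548 / 0.60 = 42.580 mm

42.6 mm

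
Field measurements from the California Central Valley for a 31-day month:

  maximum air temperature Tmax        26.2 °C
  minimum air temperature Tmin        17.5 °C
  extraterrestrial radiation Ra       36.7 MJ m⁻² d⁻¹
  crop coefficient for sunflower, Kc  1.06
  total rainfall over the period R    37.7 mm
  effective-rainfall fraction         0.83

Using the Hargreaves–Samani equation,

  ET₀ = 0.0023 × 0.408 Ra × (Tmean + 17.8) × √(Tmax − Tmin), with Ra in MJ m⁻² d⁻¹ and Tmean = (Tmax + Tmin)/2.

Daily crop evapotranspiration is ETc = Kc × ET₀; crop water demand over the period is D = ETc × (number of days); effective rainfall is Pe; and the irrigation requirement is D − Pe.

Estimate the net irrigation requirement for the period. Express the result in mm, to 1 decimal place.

Tmean = (26.2 + 17.5)/2 = 21.85 °C
0.408 Ra = 0.408 × 36.7 = 14.9736 mm/d equivalent
ET₀ = 0.0023 × 14.9736 × (21.85 + 17.8) × √8.7 = 0.0023 × 14.9736 × 39.65 × 2.9496 = 4.0277 mm/d
ETc = Kc × ET₀ = 1.06 × 4.0277 = 4.2694 mm/d
Crop demand D = ETc × 31 d = 4.2694 × 31 = 132.351 mm
Pe = 0.83 × 37.7 = 31.291 mm
D − Pe = 132.351 − 31.291 = 101.060 mm

101.1 mm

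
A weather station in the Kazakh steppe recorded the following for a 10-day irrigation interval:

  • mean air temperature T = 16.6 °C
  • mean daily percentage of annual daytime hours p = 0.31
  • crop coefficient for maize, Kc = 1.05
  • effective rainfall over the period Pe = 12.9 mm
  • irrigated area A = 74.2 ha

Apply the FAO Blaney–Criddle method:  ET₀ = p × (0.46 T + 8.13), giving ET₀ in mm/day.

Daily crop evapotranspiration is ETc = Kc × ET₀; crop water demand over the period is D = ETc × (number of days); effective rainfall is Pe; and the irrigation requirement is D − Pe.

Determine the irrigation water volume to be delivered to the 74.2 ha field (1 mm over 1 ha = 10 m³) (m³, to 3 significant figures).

28500 m³

ET₀ = 0.31 × (0.46 × 16.6 + 8.13) = 0.31 × 15.766 = 4.8875 mm/d
ETc = Kc × ET₀ = 1.05 × 4.8875 = 5.1319 mm/d
Crop demand D = ETc × 10 d = 5.1319 × 10 = 51.319 mm
D − Pe = 51.319 − 12.9 = 38.419 mm
Volume = 38.419 mm × 74.2 ha × 10 = 28506.9 m³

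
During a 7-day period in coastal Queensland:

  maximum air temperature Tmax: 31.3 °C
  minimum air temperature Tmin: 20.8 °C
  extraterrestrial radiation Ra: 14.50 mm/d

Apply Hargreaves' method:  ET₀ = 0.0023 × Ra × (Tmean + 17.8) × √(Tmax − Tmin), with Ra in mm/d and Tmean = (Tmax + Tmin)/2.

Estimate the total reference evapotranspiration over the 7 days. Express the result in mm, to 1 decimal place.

Tmean = (31.3 + 20.8)/2 = 26.05 °C
ET₀ = 0.0023 × 14.50 × (26.05 + 17.8) × √10.5 = 0.0023 × 14.50 × 43.85 × 3.2404 = 4.7388 mm/d
Over 7 days: 4.7388 × 7 = 33.172 mm

33.2 mm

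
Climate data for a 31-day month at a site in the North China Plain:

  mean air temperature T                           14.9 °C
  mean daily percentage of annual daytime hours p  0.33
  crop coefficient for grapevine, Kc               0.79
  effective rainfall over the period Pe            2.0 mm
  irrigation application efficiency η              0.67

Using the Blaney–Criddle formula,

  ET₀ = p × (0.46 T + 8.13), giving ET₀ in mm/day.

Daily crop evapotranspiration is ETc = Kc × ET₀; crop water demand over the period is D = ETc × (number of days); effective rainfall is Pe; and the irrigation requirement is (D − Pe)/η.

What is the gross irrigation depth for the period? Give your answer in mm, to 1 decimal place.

ET₀ = 0.33 × (0.46 × 14.9 + 8.13) = 0.33 × 14.984 = 4.9447 mm/d
ETc = Kc × ET₀ = 0.79 × 4.9447 = 3.9063 mm/d
Crop demand D = ETc × 31 d = 3.9063 × 31 = 121.095 mm
D − Pe = 121.095 − 2.0 = 119.095 mm
Gross irrigation = 119.095 / 0.67 = 177.754 mm

177.8 mm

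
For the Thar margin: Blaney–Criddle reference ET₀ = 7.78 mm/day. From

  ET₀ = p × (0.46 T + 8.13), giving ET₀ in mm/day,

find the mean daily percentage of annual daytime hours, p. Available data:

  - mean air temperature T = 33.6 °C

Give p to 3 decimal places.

0.330

p = ET₀ / (0.46 T + 8.13) = 7.78 / (0.46 × 33.6 + 8.13) = 7.78 / 23.586 = 0.3299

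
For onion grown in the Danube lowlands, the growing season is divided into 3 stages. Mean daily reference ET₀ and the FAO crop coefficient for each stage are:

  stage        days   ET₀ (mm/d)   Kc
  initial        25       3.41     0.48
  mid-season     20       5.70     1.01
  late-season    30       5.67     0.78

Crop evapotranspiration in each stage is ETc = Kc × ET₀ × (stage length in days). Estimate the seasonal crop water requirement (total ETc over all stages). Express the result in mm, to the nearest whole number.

289 mm

initial: 0.48 × 3.41 × 25 = 40.92 mm
mid-season: 1.01 × 5.70 × 20 = 115.14 mm
late-season: 0.78 × 5.67 × 30 = 132.68 mm
Seasonal total = 288.74 mm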